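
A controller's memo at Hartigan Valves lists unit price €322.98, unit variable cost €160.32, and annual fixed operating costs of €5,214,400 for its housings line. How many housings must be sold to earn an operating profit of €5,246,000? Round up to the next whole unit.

64,309 housings

Each unit contributes €322.98 − €160.32 = €162.66.
Need Q such that Q × €162.66 − €5,214,400 = €5,246,000, i.e. Q = €10,460,400 / €162.66 = 64,308.37 → 64,309.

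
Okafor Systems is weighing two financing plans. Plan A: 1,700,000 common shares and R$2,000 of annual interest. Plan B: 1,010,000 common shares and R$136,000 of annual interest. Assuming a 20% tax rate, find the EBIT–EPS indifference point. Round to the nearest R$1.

At indifference, (EBIT − 2,000)(1 − t)/1,700,000 = (EBIT − 136,000)(1 − t)/1,010,000.
The (1 − t) factor cancels: (EBIT − 2,000) × 1,010,000 = (EBIT − 136,000) × 1,700,000.
EBIT × (1,700,000 − 1,010,000) = 136,000 × 1,700,000 − 2,000 × 1,010,000 = 229,180,000,000, so EBIT = 229,180,000,000 ÷ 690,000 = 332,144.93.

R$332,145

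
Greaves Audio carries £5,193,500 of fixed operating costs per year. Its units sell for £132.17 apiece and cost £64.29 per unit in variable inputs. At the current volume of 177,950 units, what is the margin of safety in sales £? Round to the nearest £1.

£13,407,322

Each unit contributes £132.17 − £64.29 = £67.88. Break-even units = £5,193,500 ÷ £67.88 = 76,510.02; break-even revenue = 76,510.02 × £132.17 = £10,112,329.04.
Actual sales revenue = 177,950 × £132.17 = £23,519,651.50.
Margin of safety = £23,519,651.50 − £10,112,329.04 = £13,407,322.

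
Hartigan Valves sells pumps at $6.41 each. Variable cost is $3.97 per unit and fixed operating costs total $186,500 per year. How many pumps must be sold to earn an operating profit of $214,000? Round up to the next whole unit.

Contribution margin per unit = $6.41 − $3.97 = $2.44.
Units = (FC + target) / CM = ($186,500 + $214,000) / $2.44 = 164,139.34, so 164,140 pumps.

164,140 pumps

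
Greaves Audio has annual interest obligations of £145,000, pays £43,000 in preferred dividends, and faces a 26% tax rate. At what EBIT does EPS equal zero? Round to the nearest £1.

Preferred dividends are paid after tax, so their pre-tax equivalent is £43,000 ÷ (1 − 0.26) = £58,108.11.
Financial break-even EBIT = interest + D_p ÷ (1 − t) = £145,000 + £58,108.11 = £203,108.11.

£203,108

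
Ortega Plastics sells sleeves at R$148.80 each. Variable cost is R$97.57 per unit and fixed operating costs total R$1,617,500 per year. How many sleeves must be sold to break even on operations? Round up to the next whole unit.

31,574 sleeves

Contribution margin per unit = R$148.80 − R$97.57 = R$51.23.
Units to break even: R$1,617,500 ÷ R$51.23 = 31,573.30, rounded up to 31,574.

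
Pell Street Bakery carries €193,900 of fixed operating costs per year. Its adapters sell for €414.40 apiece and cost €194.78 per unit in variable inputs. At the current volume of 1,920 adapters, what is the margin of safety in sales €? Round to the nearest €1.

€429,779

Unit CM = price − variable cost = €414.40 − €194.78 = €219.62. Break-even units = €193,900 ÷ €219.62 = 882.89; break-even revenue = 882.89 × €414.40 = €365,869.05.
Current sales = 1,920 × €414.40 = €795,648.00.
Margin of safety = €795,648.00 − €365,869.05 = €429,779.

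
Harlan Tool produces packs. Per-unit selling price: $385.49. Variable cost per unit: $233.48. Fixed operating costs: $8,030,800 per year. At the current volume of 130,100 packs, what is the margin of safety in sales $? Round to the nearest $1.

$29,786,529

Each unit contributes $385.49 − $233.48 = $152.01. Break-even units = $8,030,800 ÷ $152.01 = 52,830.73; break-even revenue = 52,830.73 × $385.49 = $20,365,719.97.
Actual sales revenue = 130,100 × $385.49 = $50,152,249.00.
Margin of safety = $50,152,249.00 − $20,365,719.97 = $29,786,529.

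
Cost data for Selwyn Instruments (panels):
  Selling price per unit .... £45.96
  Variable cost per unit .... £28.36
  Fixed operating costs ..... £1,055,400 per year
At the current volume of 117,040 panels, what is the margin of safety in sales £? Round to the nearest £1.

£2,623,125

Each unit contributes £45.96 − £28.36 = £17.60. Break-even units = £1,055,400 ÷ £17.60 = 59,965.91; break-even revenue = 59,965.91 × £45.96 = £2,756,033.18.
Actual sales revenue = 117,040 × £45.96 = £5,379,158.40.
Margin of safety = £5,379,158.40 − £2,756,033.18 = £2,623,125.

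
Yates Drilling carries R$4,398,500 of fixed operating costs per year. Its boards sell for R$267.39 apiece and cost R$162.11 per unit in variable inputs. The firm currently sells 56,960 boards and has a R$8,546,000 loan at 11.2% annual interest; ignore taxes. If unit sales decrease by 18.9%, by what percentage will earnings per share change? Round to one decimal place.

-176.8%

Total contribution margin = 56,960 × R$105.28 = R$5,996,748.80.
EBIT = R$5,996,748.80 − R$4,398,500 = R$1,598,248.80.
After interest of R$957,152.00, pre-tax earnings = R$641,096.80.
Degree of combined leverage = contribution ÷ (EBIT − I) = R$5,996,748.80 ÷ R$641,096.80 = 9.3539.
EPS therefore changes by 9.3539 × (-18.9%) = -176.8%.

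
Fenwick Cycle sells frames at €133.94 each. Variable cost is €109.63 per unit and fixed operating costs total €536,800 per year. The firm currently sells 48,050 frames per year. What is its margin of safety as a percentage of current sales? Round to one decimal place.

54.0%

Unit CM = price − variable cost = €133.94 − €109.63 = €24.31. Break-even units = €536,800 ÷ €24.31 = 22,081.45; break-even revenue = 22,081.45 × €133.94 = €2,957,589.14.
Actual sales revenue = 48,050 × €133.94 = €6,435,817.00.
Margin of safety = (€6,435,817.00 − €2,957,589.14) ÷ €6,435,817.00 = 54.0%.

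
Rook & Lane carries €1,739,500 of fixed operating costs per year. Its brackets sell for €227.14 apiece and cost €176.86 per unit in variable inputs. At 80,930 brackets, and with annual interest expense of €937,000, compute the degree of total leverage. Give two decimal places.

Total contribution margin = 80,930 × €50.28 = €4,069,160.40.
Operating income = contribution − fixed costs = €4,069,160.40 − €1,739,500 = €2,329,660.40. Interest = €937,000.00.
DOL = €4,069,160.40 ÷ €2,329,660.40 = 1.7467; DFL = €2,329,660.40 ÷ €1,392,660.40 = 1.6728.
DCL = DOL × DFL = 1.7467 × 1.6728 = 2.9219.

2.92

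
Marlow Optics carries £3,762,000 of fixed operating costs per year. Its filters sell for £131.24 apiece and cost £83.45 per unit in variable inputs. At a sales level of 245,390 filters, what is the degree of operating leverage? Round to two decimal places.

1.47

Contribution at this volume is 245,390 × £47.79 = £11,727,188.10.
Operating income = contribution − fixed costs = £11,727,188.10 − £3,762,000 = £7,965,188.10.
DOL = contribution ÷ EBIT = £11,727,188.10 ÷ £7,965,188.10 = 1.4723.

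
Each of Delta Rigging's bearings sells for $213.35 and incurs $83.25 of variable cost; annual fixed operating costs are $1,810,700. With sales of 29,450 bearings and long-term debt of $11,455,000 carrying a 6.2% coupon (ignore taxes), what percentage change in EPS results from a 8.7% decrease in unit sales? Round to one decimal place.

Total contribution margin = 29,450 × $130.10 = $3,831,445.00.
EBIT = $3,831,445.00 − $1,810,700 = $2,020,745.00.
Interest = $710,210.00, so EBIT − I = $1,310,535.00.
DCL = total CM / (EBIT − I) = $3,831,445.00 / $1,310,535.00 = 2.9236.
%ΔEPS = DCL × %ΔSales = 2.9236 × -8.7% = -25.4%.

-25.4%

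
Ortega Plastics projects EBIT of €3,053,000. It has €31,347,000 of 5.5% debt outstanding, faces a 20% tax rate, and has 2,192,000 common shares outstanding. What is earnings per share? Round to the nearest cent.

Interest = €1,724,085.00, so EBT = €3,053,000 − €1,724,085.00 = €1,328,915.00.
After tax at 20%: net income = €1,328,915.00 × 0.80 = €1,063,132.00.
EPS = €1,063,132.00 ÷ 2,192,000 = €0.49.

€0.49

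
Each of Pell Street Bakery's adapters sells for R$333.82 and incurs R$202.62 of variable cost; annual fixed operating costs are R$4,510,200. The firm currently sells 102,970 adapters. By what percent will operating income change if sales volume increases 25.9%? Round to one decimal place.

Total contribution margin = 102,970 × R$131.20 = R$13,509,664.00.
Operating income = contribution − fixed costs = R$13,509,664.00 − R$4,510,200 = R$8,999,464.00.
So DOL = total CM / EBIT = R$13,509,664.00 / R$8,999,464.00 = 1.5012.
%ΔEBIT = DOL × %ΔSales = 1.5012 × +25.9% = +38.9%.

+38.9%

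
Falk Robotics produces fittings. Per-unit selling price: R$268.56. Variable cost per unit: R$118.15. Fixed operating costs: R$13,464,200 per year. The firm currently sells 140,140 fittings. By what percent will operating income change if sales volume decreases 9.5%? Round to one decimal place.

At 140,140 units, contribution = 140,140 × R$150.41 = R$21,078,457.40.
Operating income = contribution − fixed costs = R$21,078,457.40 − R$13,464,200 = R$7,614,257.40.
Degree of operating leverage = R$21,078,457.40 / R$7,614,257.40 = 2.7683.
Operating income changes by 2.7683 × -9.5% = -26.3%.

-26.3%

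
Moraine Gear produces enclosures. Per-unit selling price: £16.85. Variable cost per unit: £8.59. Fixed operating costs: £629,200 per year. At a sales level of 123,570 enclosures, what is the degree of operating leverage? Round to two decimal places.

Total contribution margin = 123,570 × £8.26 = £1,020,688.20.
EBIT = £1,020,688.20 − £629,200 = £391,488.20.
Degree of operating leverage = £1,020,688.20 / £391,488.20 = 2.6072.

2.61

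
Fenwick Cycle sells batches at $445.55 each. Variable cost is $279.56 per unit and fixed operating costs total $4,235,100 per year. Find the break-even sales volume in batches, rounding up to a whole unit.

25,515 batches

Contribution margin per unit = $445.55 − $279.56 = $165.99.
Break-even volume = fixed costs ÷ CM per unit = $4,235,100 ÷ $165.99 = 25,514.19, so 25,515 batches.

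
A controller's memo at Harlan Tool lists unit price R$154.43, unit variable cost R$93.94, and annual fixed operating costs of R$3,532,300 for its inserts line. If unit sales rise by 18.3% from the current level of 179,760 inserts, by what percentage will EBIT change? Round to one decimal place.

+27.1%

At 179,760 units, contribution = 179,760 × R$60.49 = R$10,873,682.40.
Subtracting fixed costs: EBIT = R$10,873,682.40 − R$3,532,300 = R$7,341,382.40.
Degree of operating leverage = R$10,873,682.40 / R$7,341,382.40 = 1.4811.
So EBIT moves 1.4811 × (+18.3%) = +27.1%.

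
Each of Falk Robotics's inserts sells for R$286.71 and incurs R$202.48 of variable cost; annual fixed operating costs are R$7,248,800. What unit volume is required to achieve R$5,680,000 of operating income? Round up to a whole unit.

Contribution margin per unit = R$286.71 − R$202.48 = R$84.23.
Required volume = (fixed costs + target profit) ÷ CM = (R$7,248,800 + R$5,680,000) ÷ R$84.23 = 153,494.00, so 153,495 inserts.

153,495 inserts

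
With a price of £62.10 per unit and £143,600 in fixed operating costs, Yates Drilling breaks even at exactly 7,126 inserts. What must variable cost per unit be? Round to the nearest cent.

At break-even, FC = Q × (P − VC), so P − VC = £143,600 ÷ 7,126 = £20.1516.
Variable cost per unit = £62.10 − £20.1516 = £41.95.

£41.95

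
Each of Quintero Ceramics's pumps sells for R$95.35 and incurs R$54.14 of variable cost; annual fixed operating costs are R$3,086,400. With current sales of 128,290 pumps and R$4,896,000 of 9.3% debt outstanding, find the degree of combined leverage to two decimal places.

3.03

At 128,290 units, contribution = 128,290 × R$41.21 = R$5,286,830.90.
EBIT = R$5,286,830.90 − R$3,086,400 = R$2,200,430.90. Interest = R$455,328.00, so EBIT − I = R$1,745,102.90.
Degree of total leverage = total CM / (EBIT − interest) = R$5,286,830.90 / R$1,745,102.90 = 3.0295.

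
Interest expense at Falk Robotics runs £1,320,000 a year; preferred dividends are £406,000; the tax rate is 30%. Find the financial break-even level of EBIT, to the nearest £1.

£1,900,000

Preferred dividends are paid after tax, so their pre-tax equivalent is £406,000 ÷ (1 − 0.30) = £580,000.00.
Financial break-even EBIT = interest + D_p ÷ (1 − t) = £1,320,000 + £580,000.00 = £1,900,000.00.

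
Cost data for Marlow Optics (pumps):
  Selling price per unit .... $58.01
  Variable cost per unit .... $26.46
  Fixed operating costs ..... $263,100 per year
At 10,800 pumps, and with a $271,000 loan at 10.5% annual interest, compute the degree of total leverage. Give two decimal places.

Contribution at this volume is 10,800 × $31.55 = $340,740.00.
Operating income = contribution − fixed costs = $340,740.00 − $263,100 = $77,640.00. Interest = $28,455.00, so EBIT − I = $49,185.00.
DCL = contribution ÷ (EBIT − I) = $340,740.00 ÷ $49,185.00 = 6.9277.

6.93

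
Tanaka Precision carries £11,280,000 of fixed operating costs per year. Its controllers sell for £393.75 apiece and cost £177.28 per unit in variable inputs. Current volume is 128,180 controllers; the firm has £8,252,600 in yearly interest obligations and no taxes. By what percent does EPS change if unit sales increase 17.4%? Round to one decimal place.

+58.8%

Total contribution margin = 128,180 × £216.47 = £27,747,124.60.
EBIT = £27,747,124.60 − £11,280,000 = £16,467,124.60.
After interest of £8,252,600.00, pre-tax earnings = £8,214,524.60.
Degree of combined leverage = contribution ÷ (EBIT − I) = £27,747,124.60 ÷ £8,214,524.60 = 3.3778.
%ΔEPS = DCL × %ΔSales = 3.3778 × +17.4% = +58.8%.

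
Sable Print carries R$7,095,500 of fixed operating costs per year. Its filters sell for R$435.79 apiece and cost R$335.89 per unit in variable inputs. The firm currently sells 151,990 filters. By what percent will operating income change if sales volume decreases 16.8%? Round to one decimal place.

Contribution at this volume is 151,990 × R$99.90 = R$15,183,801.00.
EBIT = R$15,183,801.00 − R$7,095,500 = R$8,088,301.00.
DOL = contribution ÷ EBIT = R$15,183,801.00 ÷ R$8,088,301.00 = 1.8773.
%ΔEBIT = DOL × %ΔSales = 1.8773 × -16.8% = -31.5%.

-31.5%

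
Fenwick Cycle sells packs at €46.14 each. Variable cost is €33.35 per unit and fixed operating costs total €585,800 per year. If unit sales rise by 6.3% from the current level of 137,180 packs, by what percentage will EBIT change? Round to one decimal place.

Total contribution margin = 137,180 × €12.79 = €1,754,532.20.
Subtracting fixed costs: EBIT = €1,754,532.20 − €585,800 = €1,168,732.20.
DOL = contribution ÷ EBIT = €1,754,532.20 ÷ €1,168,732.20 = 1.5012.
Operating income changes by 1.5012 × +6.3% = +9.5%.

+9.5%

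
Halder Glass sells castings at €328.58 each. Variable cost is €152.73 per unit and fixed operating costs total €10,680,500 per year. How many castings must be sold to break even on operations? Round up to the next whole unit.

60,737 castings

Contribution margin per unit = €328.58 − €152.73 = €175.85.
Break-even Q = €10,680,500 / €175.85 = 60,736.42 → 60,737 castings.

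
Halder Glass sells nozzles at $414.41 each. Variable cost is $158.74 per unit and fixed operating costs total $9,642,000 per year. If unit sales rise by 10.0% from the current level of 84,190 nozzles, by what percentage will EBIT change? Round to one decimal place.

+18.1%

Total contribution margin = 84,190 × $255.67 = $21,524,857.30.
Operating income = contribution − fixed costs = $21,524,857.30 − $9,642,000 = $11,882,857.30.
Degree of operating leverage = $21,524,857.30 / $11,882,857.30 = 1.8114.
Operating income changes by 1.8114 × +10.0% = +18.1%.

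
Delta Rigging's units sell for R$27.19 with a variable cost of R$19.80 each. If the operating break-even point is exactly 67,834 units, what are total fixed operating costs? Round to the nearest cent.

Unit CM = price − variable cost = R$27.19 − R$19.80 = R$7.39.
Since BE = FC / CM, FC = 67,834 × R$7.39 = R$501,293.26.

R$501,293.26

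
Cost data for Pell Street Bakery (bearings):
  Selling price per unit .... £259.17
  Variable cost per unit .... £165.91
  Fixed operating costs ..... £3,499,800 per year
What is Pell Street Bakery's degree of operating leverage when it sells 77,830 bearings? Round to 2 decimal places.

1.93

Total contribution margin = 77,830 × £93.26 = £7,258,425.80.
Subtracting fixed costs: EBIT = £7,258,425.80 − £3,499,800 = £3,758,625.80.
DOL = contribution ÷ EBIT = £7,258,425.80 ÷ £3,758,625.80 = 1.9311.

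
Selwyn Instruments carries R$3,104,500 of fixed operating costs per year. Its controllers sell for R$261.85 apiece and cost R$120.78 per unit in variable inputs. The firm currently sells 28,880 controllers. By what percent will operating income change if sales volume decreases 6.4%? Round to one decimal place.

-26.9%

At 28,880 units, contribution = 28,880 × R$141.07 = R$4,074,101.60.
EBIT = R$4,074,101.60 − R$3,104,500 = R$969,601.60.
DOL = contribution ÷ EBIT = R$4,074,101.60 ÷ R$969,601.60 = 4.2018.
%ΔEBIT = DOL × %ΔSales = 4.2018 × -6.4% = -26.9%.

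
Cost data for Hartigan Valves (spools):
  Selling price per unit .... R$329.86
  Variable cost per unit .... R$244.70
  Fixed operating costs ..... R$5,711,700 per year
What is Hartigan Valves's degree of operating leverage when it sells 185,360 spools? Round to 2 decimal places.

1.57

At 185,360 units, contribution = 185,360 × R$85.16 = R$15,785,257.60.
Subtracting fixed costs: EBIT = R$15,785,257.60 − R$5,711,700 = R$10,073,557.60.
So DOL = total CM / EBIT = R$15,785,257.60 / R$10,073,557.60 = 1.5670.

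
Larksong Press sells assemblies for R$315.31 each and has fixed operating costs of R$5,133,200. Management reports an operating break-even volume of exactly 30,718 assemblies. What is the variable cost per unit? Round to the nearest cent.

Contribution per unit must be FC / Q = R$5,133,200 / 30,718 = R$167.1072.
Variable cost per unit = R$315.31 − R$167.1072 = R$148.20.

R$148.20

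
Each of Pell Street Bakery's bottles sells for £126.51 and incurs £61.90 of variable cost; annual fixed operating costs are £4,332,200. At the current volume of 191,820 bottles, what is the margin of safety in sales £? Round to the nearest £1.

Contribution margin per unit = £126.51 − £61.90 = £64.61. Break-even units = £4,332,200 ÷ £64.61 = 67,051.54; break-even revenue = 67,051.54 × £126.51 = £8,482,690.33.
Actual sales revenue = 191,820 × £126.51 = £24,267,148.20.
Margin of safety = £24,267,148.20 − £8,482,690.33 = £15,784,458.

£15,784,458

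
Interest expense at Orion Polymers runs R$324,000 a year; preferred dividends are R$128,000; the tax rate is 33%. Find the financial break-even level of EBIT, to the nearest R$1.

Preferred dividends are paid after tax, so their pre-tax equivalent is R$128,000 ÷ (1 − 0.33) = R$191,044.78.
Financial break-even EBIT = interest + D_p ÷ (1 − t) = R$324,000 + R$191,044.78 = R$515,044.78.

R$515,045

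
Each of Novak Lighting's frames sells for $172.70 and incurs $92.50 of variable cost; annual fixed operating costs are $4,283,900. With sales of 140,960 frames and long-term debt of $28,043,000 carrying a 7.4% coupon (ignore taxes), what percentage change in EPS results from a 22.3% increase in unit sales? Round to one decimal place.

At 140,960 units, contribution = 140,960 × $80.20 = $11,304,992.00.
EBIT = $11,304,992.00 − $4,283,900 = $7,021,092.00.
Interest = $2,075,182.00, so EBIT − I = $4,945,910.00.
Degree of combined leverage = contribution ÷ (EBIT − I) = $11,304,992.00 ÷ $4,945,910.00 = 2.2857.
EPS therefore changes by 2.2857 × (+22.3%) = +51.0%.

+51.0%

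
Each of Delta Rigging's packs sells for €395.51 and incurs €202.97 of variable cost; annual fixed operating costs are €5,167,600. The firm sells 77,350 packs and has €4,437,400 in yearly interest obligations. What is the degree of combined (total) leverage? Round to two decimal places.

2.82

Contribution at this volume is 77,350 × €192.54 = €14,892,969.00.
Operating income = contribution − fixed costs = €14,892,969.00 − €5,167,600 = €9,725,369.00. Interest = €4,437,400.00.
DOL = €14,892,969.00 ÷ €9,725,369.00 = 1.5314; DFL = €9,725,369.00 ÷ €5,287,969.00 = 1.8392.
DCL = DOL × DFL = 1.5314 × 1.8392 = 2.8166.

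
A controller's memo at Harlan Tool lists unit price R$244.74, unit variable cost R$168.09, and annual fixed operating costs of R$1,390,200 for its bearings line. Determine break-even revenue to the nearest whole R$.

R$4,438,846

Contribution margin per unit = R$244.74 − R$168.09 = R$76.65, a CM ratio of R$76.65 ÷ R$244.74 = 0.3132.
Break-even sales = FC ÷ CM ratio = R$1,390,200 × R$244.74 / R$76.65 = R$4,438,846.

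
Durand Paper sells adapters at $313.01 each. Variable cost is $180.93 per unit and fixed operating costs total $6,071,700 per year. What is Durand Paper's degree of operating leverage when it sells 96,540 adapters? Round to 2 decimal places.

Contribution at this volume is 96,540 × $132.08 = $12,751,003.20.
Operating income = contribution − fixed costs = $12,751,003.20 − $6,071,700 = $6,679,303.20.
So DOL = total CM / EBIT = $12,751,003.20 / $6,679,303.20 = 1.9090.

1.91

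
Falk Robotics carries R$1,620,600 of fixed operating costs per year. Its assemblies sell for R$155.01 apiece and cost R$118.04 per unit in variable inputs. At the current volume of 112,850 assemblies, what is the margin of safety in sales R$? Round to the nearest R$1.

Unit CM = price − variable cost = R$155.01 − R$118.04 = R$36.97. Break-even units = R$1,620,600 ÷ R$36.97 = 43,835.54; break-even revenue = 43,835.54 × R$155.01 = R$6,794,947.42.
Current sales = 112,850 × R$155.01 = R$17,492,878.50.
Margin of safety = R$17,492,878.50 − R$6,794,947.42 = R$10,697,931.

R$10,697,931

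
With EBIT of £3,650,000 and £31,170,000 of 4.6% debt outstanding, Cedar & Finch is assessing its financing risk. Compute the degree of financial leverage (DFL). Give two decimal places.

1.65

Interest = £1,433,820.00.
DFL = EBIT ÷ (EBIT − I) = £3,650,000 ÷ (£3,650,000 − £1,433,820.00) = £3,650,000 ÷ £2,216,180.00 = 1.6470.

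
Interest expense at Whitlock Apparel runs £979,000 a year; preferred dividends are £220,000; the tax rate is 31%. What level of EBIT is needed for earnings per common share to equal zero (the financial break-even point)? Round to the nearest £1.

Preferred dividends are paid after tax, so their pre-tax equivalent is £220,000 ÷ (1 − 0.31) = £318,840.58.
EPS = 0 when EBIT covers interest plus the pre-tax preferred burden: £979,000 + £318,840.58 = £1,297,840.58.

£1,297,841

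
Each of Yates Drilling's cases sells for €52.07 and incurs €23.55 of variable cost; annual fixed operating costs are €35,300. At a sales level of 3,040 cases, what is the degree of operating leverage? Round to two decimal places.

At 3,040 units, contribution = 3,040 × €28.52 = €86,700.80.
Operating income = contribution − fixed costs = €86,700.80 − €35,300 = €51,400.80.
DOL = contribution ÷ EBIT = €86,700.80 ÷ €51,400.80 = 1.6868.

1.69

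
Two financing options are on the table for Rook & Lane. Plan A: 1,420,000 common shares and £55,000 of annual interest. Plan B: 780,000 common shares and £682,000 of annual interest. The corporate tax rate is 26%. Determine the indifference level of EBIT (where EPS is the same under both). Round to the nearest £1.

At indifference, (EBIT − 55,000)(1 − t)/1,420,000 = (EBIT − 682,000)(1 − t)/780,000.
Cancelling (1 − t) and cross-multiplying: 780,000·(EBIT − 55,000) = 1,420,000·(EBIT − 682,000).
Solving, EBIT = (682,000·1,420,000 − 55,000·780,000) / (1,420,000 − 780,000) = 925,540,000,000 / 640,000 = 1,446,156.25.

£1,446,156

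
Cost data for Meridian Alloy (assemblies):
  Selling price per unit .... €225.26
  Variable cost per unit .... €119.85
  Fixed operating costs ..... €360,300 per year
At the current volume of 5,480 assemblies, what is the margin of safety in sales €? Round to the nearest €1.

Each unit contributes €225.26 − €119.85 = €105.41. Break-even units = €360,300 ÷ €105.41 = 3,418.08; break-even revenue = 3,418.08 × €225.26 = €769,957.10.
Current sales = 5,480 × €225.26 = €1,234,424.80.
Margin of safety = €1,234,424.80 − €769,957.10 = €464,468.

€464,468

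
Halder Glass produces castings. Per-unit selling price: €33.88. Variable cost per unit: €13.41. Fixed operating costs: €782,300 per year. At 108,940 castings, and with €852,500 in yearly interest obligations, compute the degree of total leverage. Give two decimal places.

At 108,940 units, contribution = 108,940 × €20.47 = €2,230,001.80.
Operating income = contribution − fixed costs = €2,230,001.80 − €782,300 = €1,447,701.80. Interest = €852,500.00, so EBIT − I = €595,201.80.
Degree of total leverage = total CM / (EBIT − interest) = €2,230,001.80 / €595,201.80 = 3.7466.

3.75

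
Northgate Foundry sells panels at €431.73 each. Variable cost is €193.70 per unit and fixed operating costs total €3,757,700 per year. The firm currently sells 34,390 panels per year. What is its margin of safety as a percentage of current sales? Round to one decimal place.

Contribution margin per unit = €431.73 − €193.70 = €238.03. Break-even units = €3,757,700 ÷ €238.03 = 15,786.67; break-even revenue = 15,786.67 × €431.73 = €6,815,577.12.
Current sales = 34,390 × €431.73 = €14,847,194.70.
Margin of safety = (€14,847,194.70 − €6,815,577.12) ÷ €14,847,194.70 = 54.1%.

54.1%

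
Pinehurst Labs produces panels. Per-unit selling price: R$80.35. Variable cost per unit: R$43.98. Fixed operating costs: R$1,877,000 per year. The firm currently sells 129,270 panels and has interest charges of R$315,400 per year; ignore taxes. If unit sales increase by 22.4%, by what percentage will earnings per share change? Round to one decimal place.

Contribution at this volume is 129,270 × R$36.37 = R$4,701,549.90.
Subtracting fixed costs: EBIT = R$4,701,549.90 − R$1,877,000 = R$2,824,549.90.
Interest = R$315,400.00, so EBIT − I = R$2,509,149.90.
DCL = total CM / (EBIT − I) = R$4,701,549.90 / R$2,509,149.90 = 1.8738.
%ΔEPS = DCL × %ΔSales = 1.8738 × +22.4% = +42.0%.

+42.0%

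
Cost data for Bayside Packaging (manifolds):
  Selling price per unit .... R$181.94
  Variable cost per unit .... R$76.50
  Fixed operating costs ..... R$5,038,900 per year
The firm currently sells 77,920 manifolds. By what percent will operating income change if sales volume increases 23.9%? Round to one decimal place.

Contribution at this volume is 77,920 × R$105.44 = R$8,215,884.80.
Operating income = contribution − fixed costs = R$8,215,884.80 − R$5,038,900 = R$3,176,984.80.
So DOL = total CM / EBIT = R$8,215,884.80 / R$3,176,984.80 = 2.5861.
So EBIT moves 2.5861 × (+23.9%) = +61.8%.

+61.8%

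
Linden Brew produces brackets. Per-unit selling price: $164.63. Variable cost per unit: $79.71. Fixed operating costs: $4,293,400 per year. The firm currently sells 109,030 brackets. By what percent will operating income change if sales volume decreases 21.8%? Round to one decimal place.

-40.6%

At 109,030 units, contribution = 109,030 × $84.92 = $9,258,827.60.
Operating income = contribution − fixed costs = $9,258,827.60 − $4,293,400 = $4,965,427.60.
So DOL = total CM / EBIT = $9,258,827.60 / $4,965,427.60 = 1.8647.
So EBIT moves 1.8647 × (-21.8%) = -40.6%.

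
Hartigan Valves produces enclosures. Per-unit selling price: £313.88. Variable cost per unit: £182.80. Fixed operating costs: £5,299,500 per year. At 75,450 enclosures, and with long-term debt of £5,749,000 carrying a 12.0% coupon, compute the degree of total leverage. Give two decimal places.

At 75,450 units, contribution = 75,450 × £131.08 = £9,889,986.00.
EBIT = £9,889,986.00 − £5,299,500 = £4,590,486.00. Interest = £689,880.00.
DOL = £9,889,986.00 ÷ £4,590,486.00 = 2.1545; DFL = £4,590,486.00 ÷ £3,900,606.00 = 1.1769.
DCL = DOL × DFL = 2.1545 × 1.1769 = 2.5356.

2.54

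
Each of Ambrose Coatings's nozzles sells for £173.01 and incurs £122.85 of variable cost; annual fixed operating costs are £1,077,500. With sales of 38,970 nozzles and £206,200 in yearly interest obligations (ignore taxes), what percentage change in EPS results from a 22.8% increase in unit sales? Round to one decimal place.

At 38,970 units, contribution = 38,970 × £50.16 = £1,954,735.20.
EBIT = £1,954,735.20 − £1,077,500 = £877,235.20.
After interest of £206,200.00, pre-tax earnings = £671,035.20.
DCL = total CM / (EBIT − I) = £1,954,735.20 / £671,035.20 = 2.9130.
EPS therefore changes by 2.9130 × (+22.8%) = +66.4%.

+66.4%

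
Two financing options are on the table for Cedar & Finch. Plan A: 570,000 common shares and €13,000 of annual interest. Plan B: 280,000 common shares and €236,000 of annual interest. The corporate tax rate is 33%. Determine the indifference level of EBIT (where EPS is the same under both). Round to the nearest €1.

€451,310

At indifference, (EBIT − 13,000)(1 − t)/570,000 = (EBIT − 236,000)(1 − t)/280,000.
Cancelling (1 − t) and cross-multiplying: 280,000·(EBIT − 13,000) = 570,000·(EBIT − 236,000).
EBIT × (570,000 − 280,000) = 236,000 × 570,000 − 13,000 × 280,000 = 130,880,000,000, so EBIT = 130,880,000,000 ÷ 290,000 = 451,310.34.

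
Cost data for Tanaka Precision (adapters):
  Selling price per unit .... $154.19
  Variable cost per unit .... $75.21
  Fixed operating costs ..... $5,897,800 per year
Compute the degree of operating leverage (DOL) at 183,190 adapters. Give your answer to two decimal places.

1.69

Total contribution margin = 183,190 × $78.98 = $14,468,346.20.
EBIT = $14,468,346.20 − $5,897,800 = $8,570,546.20.
So DOL = total CM / EBIT = $14,468,346.20 / $8,570,546.20 = 1.6881.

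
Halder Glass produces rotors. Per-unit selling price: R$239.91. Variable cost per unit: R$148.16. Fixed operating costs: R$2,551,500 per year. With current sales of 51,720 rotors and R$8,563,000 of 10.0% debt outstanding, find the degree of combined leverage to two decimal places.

Total contribution margin = 51,720 × R$91.75 = R$4,745,310.00.
Subtracting fixed costs: EBIT = R$4,745,310.00 − R$2,551,500 = R$2,193,810.00. Interest = R$856,300.00, so EBIT − I = R$1,337,510.00.
Degree of total leverage = total CM / (EBIT − interest) = R$4,745,310.00 / R$1,337,510.00 = 3.5479.

3.55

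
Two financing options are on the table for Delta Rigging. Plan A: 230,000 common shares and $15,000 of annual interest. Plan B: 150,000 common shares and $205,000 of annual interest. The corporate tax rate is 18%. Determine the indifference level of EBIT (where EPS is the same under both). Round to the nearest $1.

Set EPS_A = EPS_B: (EBIT − $15,000)(1 − 0.18) ÷ 230,000 = (EBIT − $205,000)(1 − 0.18) ÷ 150,000.
The (1 − t) factor cancels: (EBIT − 15,000) × 150,000 = (EBIT − 205,000) × 230,000.
EBIT × (230,000 − 150,000) = 205,000 × 230,000 − 15,000 × 150,000 = 44,900,000,000, so EBIT = 44,900,000,000 ÷ 80,000 = 561,250.00.

$561,250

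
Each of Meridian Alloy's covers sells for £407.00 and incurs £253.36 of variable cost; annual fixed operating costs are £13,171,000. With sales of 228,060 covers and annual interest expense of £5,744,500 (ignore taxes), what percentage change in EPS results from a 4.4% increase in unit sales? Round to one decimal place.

At 228,060 units, contribution = 228,060 × £153.64 = £35,039,138.40.
EBIT = £35,039,138.40 − £13,171,000 = £21,868,138.40.
Interest = £5,744,500.00, so EBIT − I = £16,123,638.40.
DCL = total CM / (EBIT − I) = £35,039,138.40 / £16,123,638.40 = 2.1732.
%ΔEPS = DCL × %ΔSales = 2.1732 × +4.4% = +9.6%.

+9.6%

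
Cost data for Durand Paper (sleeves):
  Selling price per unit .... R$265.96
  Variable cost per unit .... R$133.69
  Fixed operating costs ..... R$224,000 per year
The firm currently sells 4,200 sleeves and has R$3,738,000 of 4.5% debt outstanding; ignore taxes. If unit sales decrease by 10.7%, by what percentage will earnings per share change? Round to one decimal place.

-36.4%

At 4,200 units, contribution = 4,200 × R$132.27 = R$555,534.00.
Subtracting fixed costs: EBIT = R$555,534.00 − R$224,000 = R$331,534.00.
After interest of R$168,210.00, pre-tax earnings = R$163,324.00.
DCL = total CM / (EBIT − I) = R$555,534.00 / R$163,324.00 = 3.4014.
EPS therefore changes by 3.4014 × (-10.7%) = -36.4%.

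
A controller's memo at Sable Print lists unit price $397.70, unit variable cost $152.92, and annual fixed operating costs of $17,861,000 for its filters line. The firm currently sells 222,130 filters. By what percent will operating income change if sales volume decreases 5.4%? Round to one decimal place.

-8.0%

Contribution at this volume is 222,130 × $244.78 = $54,372,981.40.
Operating income = contribution − fixed costs = $54,372,981.40 − $17,861,000 = $36,511,981.40.
So DOL = total CM / EBIT = $54,372,981.40 / $36,511,981.40 = 1.4892.
Operating income changes by 1.4892 × -5.4% = -8.0%.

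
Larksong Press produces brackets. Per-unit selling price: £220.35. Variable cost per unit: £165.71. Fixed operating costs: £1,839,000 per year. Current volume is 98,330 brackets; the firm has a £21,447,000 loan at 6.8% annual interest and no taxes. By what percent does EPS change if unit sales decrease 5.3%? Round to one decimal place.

-13.7%

Contribution at this volume is 98,330 × £54.64 = £5,372,751.20.
Subtracting fixed costs: EBIT = £5,372,751.20 − £1,839,000 = £3,533,751.20.
Interest = £1,458,396.00, so EBIT − I = £2,075,355.20.
Degree of combined leverage = contribution ÷ (EBIT − I) = £5,372,751.20 ÷ £2,075,355.20 = 2.5888.
EPS therefore changes by 2.5888 × (-5.3%) = -13.7%.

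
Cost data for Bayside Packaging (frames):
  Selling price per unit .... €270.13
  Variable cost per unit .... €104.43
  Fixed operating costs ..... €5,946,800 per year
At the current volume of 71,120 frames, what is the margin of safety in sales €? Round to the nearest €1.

€9,516,962

Contribution margin per unit = €270.13 − €104.43 = €165.70. Break-even units = €5,946,800 ÷ €165.70 = 35,888.96; break-even revenue = 35,888.96 × €270.13 = €9,694,683.67.
Actual sales revenue = 71,120 × €270.13 = €19,211,645.60.
Margin of safety = €19,211,645.60 − €9,694,683.67 = €9,516,962.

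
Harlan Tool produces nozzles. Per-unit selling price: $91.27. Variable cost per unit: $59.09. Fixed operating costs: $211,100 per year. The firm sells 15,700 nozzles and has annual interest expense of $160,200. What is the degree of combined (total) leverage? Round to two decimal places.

Total contribution margin = 15,700 × $32.18 = $505,226.00.
Subtracting fixed costs: EBIT = $505,226.00 − $211,100 = $294,126.00. Interest = $160,200.00, so EBIT − I = $133,926.00.
Degree of total leverage = total CM / (EBIT − interest) = $505,226.00 / $133,926.00 = 3.7724.

3.77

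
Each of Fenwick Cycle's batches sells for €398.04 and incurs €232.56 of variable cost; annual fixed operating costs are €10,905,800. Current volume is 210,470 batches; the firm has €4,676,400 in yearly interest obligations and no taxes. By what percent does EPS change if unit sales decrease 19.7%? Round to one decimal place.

Contribution at this volume is 210,470 × €165.48 = €34,828,575.60.
Subtracting fixed costs: EBIT = €34,828,575.60 − €10,905,800 = €23,922,775.60.
Interest = €4,676,400.00, so EBIT − I = €19,246,375.60.
DCL = total CM / (EBIT − I) = €34,828,575.60 / €19,246,375.60 = 1.8096.
%ΔEPS = DCL × %ΔSales = 1.8096 × -19.7% = -35.6%.

-35.6%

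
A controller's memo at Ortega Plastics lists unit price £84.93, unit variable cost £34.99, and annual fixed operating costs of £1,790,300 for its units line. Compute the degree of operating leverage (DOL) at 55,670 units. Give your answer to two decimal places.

At 55,670 units, contribution = 55,670 × £49.94 = £2,780,159.80.
Subtracting fixed costs: EBIT = £2,780,159.80 − £1,790,300 = £989,859.80.
So DOL = total CM / EBIT = £2,780,159.80 / £989,859.80 = 2.8086.

2.81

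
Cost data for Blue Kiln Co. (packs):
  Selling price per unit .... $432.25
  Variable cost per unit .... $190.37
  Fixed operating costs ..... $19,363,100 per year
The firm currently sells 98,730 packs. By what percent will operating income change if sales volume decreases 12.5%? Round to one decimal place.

-66.1%

Total contribution margin = 98,730 × $241.88 = $23,880,812.40.
Subtracting fixed costs: EBIT = $23,880,812.40 − $19,363,100 = $4,517,712.40.
Degree of operating leverage = $23,880,812.40 / $4,517,712.40 = 5.2860.
Operating income changes by 5.2860 × -12.5% = -66.1%.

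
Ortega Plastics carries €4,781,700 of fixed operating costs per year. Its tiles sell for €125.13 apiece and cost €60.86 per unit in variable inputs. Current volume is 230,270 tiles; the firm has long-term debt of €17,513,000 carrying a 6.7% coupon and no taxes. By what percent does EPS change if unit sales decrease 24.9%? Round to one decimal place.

Contribution at this volume is 230,270 × €64.27 = €14,799,452.90.
EBIT = €14,799,452.90 − €4,781,700 = €10,017,752.90.
Interest = €1,173,371.00, so EBIT − I = €8,844,381.90.
DCL = total CM / (EBIT − I) = €14,799,452.90 / €8,844,381.90 = 1.6733.
EPS therefore changes by 1.6733 × (-24.9%) = -41.7%.

-41.7%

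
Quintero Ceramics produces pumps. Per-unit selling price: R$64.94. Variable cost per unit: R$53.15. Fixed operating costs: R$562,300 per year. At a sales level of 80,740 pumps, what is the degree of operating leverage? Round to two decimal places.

At 80,740 units, contribution = 80,740 × R$11.79 = R$951,924.60.
Operating income = contribution − fixed costs = R$951,924.60 − R$562,300 = R$389,624.60.
DOL = contribution ÷ EBIT = R$951,924.60 ÷ R$389,624.60 = 2.4432.

2.44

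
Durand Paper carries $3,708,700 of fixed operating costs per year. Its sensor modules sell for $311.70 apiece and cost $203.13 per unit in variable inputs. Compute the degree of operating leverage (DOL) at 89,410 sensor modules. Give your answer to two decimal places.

1.62

Contribution at this volume is 89,410 × $108.57 = $9,707,243.70.
EBIT = $9,707,243.70 − $3,708,700 = $5,998,543.70.
DOL = contribution ÷ EBIT = $9,707,243.70 ÷ $5,998,543.70 = 1.6183.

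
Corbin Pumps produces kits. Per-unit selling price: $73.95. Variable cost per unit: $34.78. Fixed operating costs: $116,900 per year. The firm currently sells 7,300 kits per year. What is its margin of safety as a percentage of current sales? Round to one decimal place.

Unit CM = price − variable cost = $73.95 − $34.78 = $39.17. Break-even units = $116,900 ÷ $39.17 = 2,984.43; break-even revenue = 2,984.43 × $73.95 = $220,698.37.
Actual sales revenue = 7,300 × $73.95 = $539,835.00.
Margin of safety = ($539,835.00 − $220,698.37) ÷ $539,835.00 = 59.1%.

59.1%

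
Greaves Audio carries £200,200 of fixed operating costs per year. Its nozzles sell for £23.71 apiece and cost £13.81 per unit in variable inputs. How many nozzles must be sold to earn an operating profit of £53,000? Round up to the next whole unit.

25,576 nozzles

Each unit contributes £23.71 − £13.81 = £9.90.
Units = (FC + target) / CM = (£200,200 + £53,000) / £9.90 = 25,575.76, so 25,576 nozzles.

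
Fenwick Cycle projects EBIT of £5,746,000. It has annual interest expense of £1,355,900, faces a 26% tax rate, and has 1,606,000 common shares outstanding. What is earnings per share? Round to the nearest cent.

£2.02

Pre-tax income = £5,746,000 − £1,355,900.00 = £4,390,100.00.
Net income = £4,390,100.00 × (1 − 0.26) = £3,248,674.00.
Per share: £3,248,674.00 / 1,606,000 shares = £2.02.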